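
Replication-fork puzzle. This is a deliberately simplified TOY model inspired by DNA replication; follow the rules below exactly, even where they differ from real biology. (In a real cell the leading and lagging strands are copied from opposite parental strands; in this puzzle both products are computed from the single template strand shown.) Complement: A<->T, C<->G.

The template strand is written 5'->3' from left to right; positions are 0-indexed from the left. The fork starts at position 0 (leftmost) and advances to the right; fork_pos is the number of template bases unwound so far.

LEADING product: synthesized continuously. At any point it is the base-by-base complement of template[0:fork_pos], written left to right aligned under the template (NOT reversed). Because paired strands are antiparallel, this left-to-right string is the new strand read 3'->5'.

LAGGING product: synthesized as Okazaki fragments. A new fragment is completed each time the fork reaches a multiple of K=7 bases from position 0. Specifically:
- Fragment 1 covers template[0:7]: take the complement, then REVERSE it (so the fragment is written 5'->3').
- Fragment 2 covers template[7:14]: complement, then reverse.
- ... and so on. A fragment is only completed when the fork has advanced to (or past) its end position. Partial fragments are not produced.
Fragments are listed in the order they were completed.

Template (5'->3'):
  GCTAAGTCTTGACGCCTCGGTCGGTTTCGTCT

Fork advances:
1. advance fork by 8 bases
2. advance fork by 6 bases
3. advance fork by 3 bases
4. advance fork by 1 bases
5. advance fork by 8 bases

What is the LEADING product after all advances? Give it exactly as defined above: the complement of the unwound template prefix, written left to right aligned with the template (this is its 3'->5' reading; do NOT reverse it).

Answer: CGATTCAGAACTGCGGAGCCAGCCAA

Derivation:
Step 1: advance 8 -> fork_pos = 0 + 8 = 8.
Step 2: advance 6 -> fork_pos = 8 + 6 = 14.
Step 3: advance 3 -> fork_pos = 14 + 3 = 17.
Step 4: advance 1 -> fork_pos = 17 + 1 = 18.
Step 5: advance 8 -> fork_pos = 18 + 8 = 26.
Unwound prefix: template[0:26] = GCTAAGTCTTGACGCCTCGGTCGGTT
Complement it base by base (A<->T, C<->G), keeping left-to-right order:
  [0:5] GCTAA -> CGATT
  [5:10] GTCTT -> CAGAA
  [10:15] GACGC -> CTGCG
  [15:20] CTCGG -> GAGCC
  [20:25] TCGGT -> AGCCA
  [25:26] T -> A
Concatenate: CGATTCAGAACTGCGGAGCCAGCCAA (length 26; written aligned with the template, i.e. 3'->5').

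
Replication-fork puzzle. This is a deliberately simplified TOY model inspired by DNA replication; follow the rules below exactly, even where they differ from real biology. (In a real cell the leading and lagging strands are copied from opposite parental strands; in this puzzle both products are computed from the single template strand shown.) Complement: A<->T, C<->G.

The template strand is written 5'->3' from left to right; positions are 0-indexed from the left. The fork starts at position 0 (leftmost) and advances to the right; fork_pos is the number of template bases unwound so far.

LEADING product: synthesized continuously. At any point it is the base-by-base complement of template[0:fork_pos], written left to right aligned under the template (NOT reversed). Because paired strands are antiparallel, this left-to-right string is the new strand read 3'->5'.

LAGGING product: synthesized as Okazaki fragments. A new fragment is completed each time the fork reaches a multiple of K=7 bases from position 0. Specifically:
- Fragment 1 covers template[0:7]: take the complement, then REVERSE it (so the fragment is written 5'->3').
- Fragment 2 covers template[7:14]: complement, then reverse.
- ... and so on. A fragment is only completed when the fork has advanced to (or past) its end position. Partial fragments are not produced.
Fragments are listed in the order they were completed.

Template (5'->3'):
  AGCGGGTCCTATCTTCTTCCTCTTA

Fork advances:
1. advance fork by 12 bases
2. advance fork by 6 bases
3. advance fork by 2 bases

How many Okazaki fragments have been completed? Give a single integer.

Step 1: advance 12 -> fork_pos = 0 + 12 = 12. Reached multiple(s) of 7: 7 -> fragment 1 completed (1 total).
Step 2: advance 6 -> fork_pos = 12 + 6 = 18. Reached multiple(s) of 7: 14 -> fragment 2 completed (2 total).
Step 3: advance 2 -> fork_pos = 18 + 2 = 20. Next multiple of 7 is 21 (not reached); still 2 fragment(s).
Check: final fork_pos = 20; the multiples of 7 that are <= 20 are 7..14 -> 20 // 7 = 2 completed fragment(s).

Answer: 2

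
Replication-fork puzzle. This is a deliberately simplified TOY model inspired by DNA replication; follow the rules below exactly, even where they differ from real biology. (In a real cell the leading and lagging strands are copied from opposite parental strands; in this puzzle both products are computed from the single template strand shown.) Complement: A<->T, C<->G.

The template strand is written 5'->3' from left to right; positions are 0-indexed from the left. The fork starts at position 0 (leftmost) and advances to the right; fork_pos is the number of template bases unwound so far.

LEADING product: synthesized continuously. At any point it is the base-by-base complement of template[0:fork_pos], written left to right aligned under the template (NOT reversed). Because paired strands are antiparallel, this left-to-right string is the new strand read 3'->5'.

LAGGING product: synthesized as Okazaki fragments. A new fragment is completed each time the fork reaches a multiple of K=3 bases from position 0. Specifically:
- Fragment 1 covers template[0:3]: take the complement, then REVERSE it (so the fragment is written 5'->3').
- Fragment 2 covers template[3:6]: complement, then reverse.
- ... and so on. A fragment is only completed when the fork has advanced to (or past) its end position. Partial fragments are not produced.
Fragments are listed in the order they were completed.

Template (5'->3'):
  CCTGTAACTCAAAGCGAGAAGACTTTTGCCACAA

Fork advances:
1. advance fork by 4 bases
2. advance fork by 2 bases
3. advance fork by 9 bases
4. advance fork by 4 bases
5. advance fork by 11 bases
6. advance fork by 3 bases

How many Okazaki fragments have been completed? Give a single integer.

Answer: 11

Derivation:
Step 1: advance 4 -> fork_pos = 0 + 4 = 4. Reached multiple(s) of 3: 3 -> fragment 1 completed (1 total).
Step 2: advance 2 -> fork_pos = 4 + 2 = 6. Reached multiple(s) of 3: 6 -> fragment 2 completed (2 total).
Step 3: advance 9 -> fork_pos = 6 + 9 = 15. Reached multiple(s) of 3: 9, 12, 15 -> fragments 3-5 completed (5 total).
Step 4: advance 4 -> fork_pos = 15 + 4 = 19. Reached multiple(s) of 3: 18 -> fragment 6 completed (6 total).
Step 5: advance 11 -> fork_pos = 19 + 11 = 30. Reached multiple(s) of 3: 21, 24, 27, 30 -> fragments 7-10 completed (10 total).
Step 6: advance 3 -> fork_pos = 30 + 3 = 33. Reached multiple(s) of 3: 33 -> fragment 11 completed (11 total).
Check: final fork_pos = 33; the multiples of 3 that are <= 33 are 3..33 -> 33 // 3 = 11 completed fragment(s).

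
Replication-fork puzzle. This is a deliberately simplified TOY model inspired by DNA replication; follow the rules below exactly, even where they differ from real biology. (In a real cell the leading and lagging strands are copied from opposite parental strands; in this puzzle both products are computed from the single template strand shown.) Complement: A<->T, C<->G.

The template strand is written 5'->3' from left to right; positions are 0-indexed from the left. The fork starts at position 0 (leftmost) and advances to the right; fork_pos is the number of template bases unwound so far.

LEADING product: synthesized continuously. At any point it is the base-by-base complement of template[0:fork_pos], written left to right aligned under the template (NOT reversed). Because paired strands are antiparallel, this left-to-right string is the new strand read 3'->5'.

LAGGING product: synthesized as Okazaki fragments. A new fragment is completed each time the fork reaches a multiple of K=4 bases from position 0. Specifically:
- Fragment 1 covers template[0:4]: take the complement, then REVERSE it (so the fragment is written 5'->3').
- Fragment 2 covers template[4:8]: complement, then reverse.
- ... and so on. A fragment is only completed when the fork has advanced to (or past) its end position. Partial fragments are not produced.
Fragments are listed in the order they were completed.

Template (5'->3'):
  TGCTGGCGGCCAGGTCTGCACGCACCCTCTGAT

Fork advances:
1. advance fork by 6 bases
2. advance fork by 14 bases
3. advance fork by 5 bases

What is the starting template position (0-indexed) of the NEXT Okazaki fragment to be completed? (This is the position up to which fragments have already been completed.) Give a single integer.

Answer: 24

Derivation:
Step 1: advance 6 -> fork_pos = 0 + 6 = 6. Reached multiple(s) of 4: 4 -> fragment 1 completed (1 total).
Step 2: advance 14 -> fork_pos = 6 + 14 = 20. Reached multiple(s) of 4: 8, 12, 16, 20 -> fragments 2-5 completed (5 total).
Step 3: advance 5 -> fork_pos = 20 + 5 = 25. Reached multiple(s) of 4: 24 -> fragment 6 completed (6 total).
6 fragment(s) completed, covering template[0:24] (6 x 4 = 24). The next fragment, fragment 7, covers template[24:28], so it starts at position 24.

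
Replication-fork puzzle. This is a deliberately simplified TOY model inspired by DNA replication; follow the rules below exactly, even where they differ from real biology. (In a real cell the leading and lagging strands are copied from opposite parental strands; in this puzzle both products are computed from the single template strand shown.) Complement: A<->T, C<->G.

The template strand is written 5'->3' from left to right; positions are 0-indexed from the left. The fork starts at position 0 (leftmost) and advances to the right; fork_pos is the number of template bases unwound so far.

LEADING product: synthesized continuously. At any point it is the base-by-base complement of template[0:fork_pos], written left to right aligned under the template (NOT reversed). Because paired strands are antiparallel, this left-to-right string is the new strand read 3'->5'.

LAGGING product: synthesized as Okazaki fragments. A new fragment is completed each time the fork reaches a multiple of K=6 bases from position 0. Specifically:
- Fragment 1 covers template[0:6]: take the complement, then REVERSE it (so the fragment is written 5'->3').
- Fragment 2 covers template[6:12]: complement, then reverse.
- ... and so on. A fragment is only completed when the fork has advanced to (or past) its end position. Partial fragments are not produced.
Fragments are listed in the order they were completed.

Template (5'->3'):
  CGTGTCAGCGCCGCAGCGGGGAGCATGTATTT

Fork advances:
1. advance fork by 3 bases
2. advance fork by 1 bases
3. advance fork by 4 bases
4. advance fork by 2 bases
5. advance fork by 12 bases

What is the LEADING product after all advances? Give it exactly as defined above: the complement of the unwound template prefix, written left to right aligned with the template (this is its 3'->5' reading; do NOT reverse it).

Step 1: advance 3 -> fork_pos = 0 + 3 = 3.
Step 2: advance 1 -> fork_pos = 3 + 1 = 4.
Step 3: advance 4 -> fork_pos = 4 + 4 = 8.
Step 4: advance 2 -> fork_pos = 8 + 2 = 10.
Step 5: advance 12 -> fork_pos = 10 + 12 = 22.
Unwound prefix: template[0:22] = CGTGTCAGCGCCGCAGCGGGGA
Complement it base by base (A<->T, C<->G), keeping left-to-right order:
  [0:5] CGTGT -> GCACA
  [5:10] CAGCG -> GTCGC
  [10:15] CCGCA -> GGCGT
  [15:20] GCGGG -> CGCCC
  [20:22] GA -> CT
Concatenate: GCACAGTCGCGGCGTCGCCCCT (length 22; written aligned with the template, i.e. 3'->5').

Answer: GCACAGTCGCGGCGTCGCCCCT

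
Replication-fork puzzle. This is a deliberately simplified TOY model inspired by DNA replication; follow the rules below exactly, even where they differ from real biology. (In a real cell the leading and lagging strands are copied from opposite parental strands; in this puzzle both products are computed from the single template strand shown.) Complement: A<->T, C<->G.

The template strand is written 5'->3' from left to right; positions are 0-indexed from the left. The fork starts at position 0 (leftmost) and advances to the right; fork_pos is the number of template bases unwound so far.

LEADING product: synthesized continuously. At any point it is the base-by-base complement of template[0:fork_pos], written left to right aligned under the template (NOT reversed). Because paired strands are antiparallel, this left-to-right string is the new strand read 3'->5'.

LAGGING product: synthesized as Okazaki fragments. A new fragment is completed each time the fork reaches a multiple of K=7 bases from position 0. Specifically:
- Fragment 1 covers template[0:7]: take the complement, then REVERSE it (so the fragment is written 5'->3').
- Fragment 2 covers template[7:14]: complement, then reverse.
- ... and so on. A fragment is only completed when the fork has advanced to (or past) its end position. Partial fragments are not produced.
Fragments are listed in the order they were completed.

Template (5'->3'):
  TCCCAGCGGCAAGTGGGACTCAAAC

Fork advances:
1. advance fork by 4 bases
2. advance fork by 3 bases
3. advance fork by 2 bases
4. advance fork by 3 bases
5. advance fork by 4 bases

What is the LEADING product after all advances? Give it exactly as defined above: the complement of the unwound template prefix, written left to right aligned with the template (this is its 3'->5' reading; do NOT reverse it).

Answer: AGGGTCGCCGTTCACC

Derivation:
Step 1: advance 4 -> fork_pos = 0 + 4 = 4.
Step 2: advance 3 -> fork_pos = 4 + 3 = 7.
Step 3: advance 2 -> fork_pos = 7 + 2 = 9.
Step 4: advance 3 -> fork_pos = 9 + 3 = 12.
Step 5: advance 4 -> fork_pos = 12 + 4 = 16.
Unwound prefix: template[0:16] = TCCCAGCGGCAAGTGG
Complement it base by base (A<->T, C<->G), keeping left-to-right order:
  [0:5] TCCCA -> AGGGT
  [5:10] GCGGC -> CGCCG
  [10:15] AAGTG -> TTCAC
  [15:16] G -> C
Concatenate: AGGGTCGCCGTTCACC (length 16; written aligned with the template, i.e. 3'->5').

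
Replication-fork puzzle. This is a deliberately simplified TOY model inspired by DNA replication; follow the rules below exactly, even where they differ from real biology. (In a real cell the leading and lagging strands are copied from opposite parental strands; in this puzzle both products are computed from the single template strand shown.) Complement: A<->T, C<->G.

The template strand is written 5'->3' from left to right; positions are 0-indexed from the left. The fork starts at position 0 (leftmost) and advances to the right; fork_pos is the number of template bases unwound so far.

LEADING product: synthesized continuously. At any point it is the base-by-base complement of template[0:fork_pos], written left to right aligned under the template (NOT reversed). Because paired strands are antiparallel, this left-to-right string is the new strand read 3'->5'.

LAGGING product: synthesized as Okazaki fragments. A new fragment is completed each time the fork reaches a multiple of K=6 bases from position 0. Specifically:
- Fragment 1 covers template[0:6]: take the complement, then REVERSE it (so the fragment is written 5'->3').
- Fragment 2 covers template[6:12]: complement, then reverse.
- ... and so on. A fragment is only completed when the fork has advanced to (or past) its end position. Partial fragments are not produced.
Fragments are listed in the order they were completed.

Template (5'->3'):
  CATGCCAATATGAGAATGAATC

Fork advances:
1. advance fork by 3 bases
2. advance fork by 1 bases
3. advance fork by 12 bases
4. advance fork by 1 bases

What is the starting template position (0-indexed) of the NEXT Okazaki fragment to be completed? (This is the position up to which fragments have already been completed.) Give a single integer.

Answer: 12

Derivation:
Step 1: advance 3 -> fork_pos = 0 + 3 = 3. Next multiple of 6 is 6 (not reached); still 0 fragment(s).
Step 2: advance 1 -> fork_pos = 3 + 1 = 4. Next multiple of 6 is 6 (not reached); still 0 fragment(s).
Step 3: advance 12 -> fork_pos = 4 + 12 = 16. Reached multiple(s) of 6: 6, 12 -> fragments 1-2 completed (2 total).
Step 4: advance 1 -> fork_pos = 16 + 1 = 17. Next multiple of 6 is 18 (not reached); still 2 fragment(s).
2 fragment(s) completed, covering template[0:12] (2 x 6 = 12). The next fragment, fragment 3, covers template[12:18], so it starts at position 12.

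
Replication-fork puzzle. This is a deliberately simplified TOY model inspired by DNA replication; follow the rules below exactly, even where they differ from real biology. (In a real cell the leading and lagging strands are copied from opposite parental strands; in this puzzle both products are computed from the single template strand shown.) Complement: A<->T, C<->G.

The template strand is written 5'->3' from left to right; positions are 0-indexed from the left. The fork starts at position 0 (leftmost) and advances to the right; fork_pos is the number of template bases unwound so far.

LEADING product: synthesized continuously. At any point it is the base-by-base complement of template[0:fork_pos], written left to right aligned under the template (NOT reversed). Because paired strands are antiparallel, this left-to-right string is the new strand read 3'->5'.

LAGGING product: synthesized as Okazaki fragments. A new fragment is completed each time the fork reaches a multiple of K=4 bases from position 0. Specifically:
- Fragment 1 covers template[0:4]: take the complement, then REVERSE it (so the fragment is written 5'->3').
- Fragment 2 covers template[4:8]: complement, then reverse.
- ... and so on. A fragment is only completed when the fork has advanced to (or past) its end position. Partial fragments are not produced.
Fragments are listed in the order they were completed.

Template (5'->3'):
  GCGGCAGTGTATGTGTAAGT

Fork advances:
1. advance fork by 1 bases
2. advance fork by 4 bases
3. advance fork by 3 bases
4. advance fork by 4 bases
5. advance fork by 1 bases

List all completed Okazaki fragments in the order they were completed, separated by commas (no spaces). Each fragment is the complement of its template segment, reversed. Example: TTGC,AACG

Answer: CCGC,ACTG,ATAC

Derivation:
Step 1: advance 1 -> fork_pos = 0 + 1 = 1. Next multiple of 4 is 4 (not reached); still 0 fragment(s).
Step 2: advance 4 -> fork_pos = 1 + 4 = 5. Reached multiple(s) of 4: 4 -> fragment 1 completed (1 total).
Step 3: advance 3 -> fork_pos = 5 + 3 = 8. Reached multiple(s) of 4: 8 -> fragment 2 completed (2 total).
Step 4: advance 4 -> fork_pos = 8 + 4 = 12. Reached multiple(s) of 4: 12 -> fragment 3 completed (3 total).
Step 5: advance 1 -> fork_pos = 12 + 1 = 13. Next multiple of 4 is 16 (not reached); still 3 fragment(s).
Final fork_pos = 13, so 3 fragment(s) are complete. Build each: template segment -> complement -> reverse.
Fragment 1: template[0:4] = GCGG -> complement CGCC -> reversed CCGC
Fragment 2: template[4:8] = CAGT -> complement GTCA -> reversed ACTG
Fragment 3: template[8:12] = GTAT -> complement CATA -> reversed ATAC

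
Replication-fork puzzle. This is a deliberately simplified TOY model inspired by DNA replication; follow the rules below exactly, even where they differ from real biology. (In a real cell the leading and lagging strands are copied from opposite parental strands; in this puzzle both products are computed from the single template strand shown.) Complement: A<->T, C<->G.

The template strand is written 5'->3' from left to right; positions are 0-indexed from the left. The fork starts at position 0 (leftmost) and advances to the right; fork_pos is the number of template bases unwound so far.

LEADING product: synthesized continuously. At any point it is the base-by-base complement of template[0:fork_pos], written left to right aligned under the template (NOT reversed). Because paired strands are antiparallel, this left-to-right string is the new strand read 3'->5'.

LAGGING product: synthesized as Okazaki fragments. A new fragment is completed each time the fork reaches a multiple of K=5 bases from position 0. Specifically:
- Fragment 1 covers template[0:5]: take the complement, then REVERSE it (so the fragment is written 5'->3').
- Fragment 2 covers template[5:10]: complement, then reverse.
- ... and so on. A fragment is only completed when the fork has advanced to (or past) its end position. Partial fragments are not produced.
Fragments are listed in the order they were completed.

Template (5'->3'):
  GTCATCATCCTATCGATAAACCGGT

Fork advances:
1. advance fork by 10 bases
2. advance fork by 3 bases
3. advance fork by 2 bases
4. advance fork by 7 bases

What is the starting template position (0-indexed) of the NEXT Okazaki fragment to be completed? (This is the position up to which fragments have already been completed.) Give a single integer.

Answer: 20

Derivation:
Step 1: advance 10 -> fork_pos = 0 + 10 = 10. Reached multiple(s) of 5: 5, 10 -> fragments 1-2 completed (2 total).
Step 2: advance 3 -> fork_pos = 10 + 3 = 13. Next multiple of 5 is 15 (not reached); still 2 fragment(s).
Step 3: advance 2 -> fork_pos = 13 + 2 = 15. Reached multiple(s) of 5: 15 -> fragment 3 completed (3 total).
Step 4: advance 7 -> fork_pos = 15 + 7 = 22. Reached multiple(s) of 5: 20 -> fragment 4 completed (4 total).
4 fragment(s) completed, covering template[0:20] (4 x 5 = 20). The next fragment, fragment 5, covers template[20:25], so it starts at position 20.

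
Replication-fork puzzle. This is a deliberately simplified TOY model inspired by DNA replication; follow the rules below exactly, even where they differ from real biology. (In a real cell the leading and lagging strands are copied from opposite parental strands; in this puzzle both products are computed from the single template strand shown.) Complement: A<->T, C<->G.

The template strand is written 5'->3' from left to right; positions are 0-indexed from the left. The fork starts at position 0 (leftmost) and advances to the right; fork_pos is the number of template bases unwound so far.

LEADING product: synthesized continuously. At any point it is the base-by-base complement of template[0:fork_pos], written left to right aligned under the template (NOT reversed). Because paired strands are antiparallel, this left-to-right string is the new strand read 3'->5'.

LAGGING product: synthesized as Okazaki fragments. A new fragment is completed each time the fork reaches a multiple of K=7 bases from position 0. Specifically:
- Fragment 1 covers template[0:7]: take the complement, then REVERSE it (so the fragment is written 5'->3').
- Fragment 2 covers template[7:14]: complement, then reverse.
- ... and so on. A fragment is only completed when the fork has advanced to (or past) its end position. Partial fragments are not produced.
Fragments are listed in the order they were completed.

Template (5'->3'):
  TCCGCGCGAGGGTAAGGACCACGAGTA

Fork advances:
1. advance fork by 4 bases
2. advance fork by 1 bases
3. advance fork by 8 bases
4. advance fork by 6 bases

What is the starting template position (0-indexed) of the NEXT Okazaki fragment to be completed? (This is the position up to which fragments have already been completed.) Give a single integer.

Answer: 14

Derivation:
Step 1: advance 4 -> fork_pos = 0 + 4 = 4. Next multiple of 7 is 7 (not reached); still 0 fragment(s).
Step 2: advance 1 -> fork_pos = 4 + 1 = 5. Next multiple of 7 is 7 (not reached); still 0 fragment(s).
Step 3: advance 8 -> fork_pos = 5 + 8 = 13. Reached multiple(s) of 7: 7 -> fragment 1 completed (1 total).
Step 4: advance 6 -> fork_pos = 13 + 6 = 19. Reached multiple(s) of 7: 14 -> fragment 2 completed (2 total).
2 fragment(s) completed, covering template[0:14] (2 x 7 = 14). The next fragment, fragment 3, covers template[14:21], so it starts at position 14.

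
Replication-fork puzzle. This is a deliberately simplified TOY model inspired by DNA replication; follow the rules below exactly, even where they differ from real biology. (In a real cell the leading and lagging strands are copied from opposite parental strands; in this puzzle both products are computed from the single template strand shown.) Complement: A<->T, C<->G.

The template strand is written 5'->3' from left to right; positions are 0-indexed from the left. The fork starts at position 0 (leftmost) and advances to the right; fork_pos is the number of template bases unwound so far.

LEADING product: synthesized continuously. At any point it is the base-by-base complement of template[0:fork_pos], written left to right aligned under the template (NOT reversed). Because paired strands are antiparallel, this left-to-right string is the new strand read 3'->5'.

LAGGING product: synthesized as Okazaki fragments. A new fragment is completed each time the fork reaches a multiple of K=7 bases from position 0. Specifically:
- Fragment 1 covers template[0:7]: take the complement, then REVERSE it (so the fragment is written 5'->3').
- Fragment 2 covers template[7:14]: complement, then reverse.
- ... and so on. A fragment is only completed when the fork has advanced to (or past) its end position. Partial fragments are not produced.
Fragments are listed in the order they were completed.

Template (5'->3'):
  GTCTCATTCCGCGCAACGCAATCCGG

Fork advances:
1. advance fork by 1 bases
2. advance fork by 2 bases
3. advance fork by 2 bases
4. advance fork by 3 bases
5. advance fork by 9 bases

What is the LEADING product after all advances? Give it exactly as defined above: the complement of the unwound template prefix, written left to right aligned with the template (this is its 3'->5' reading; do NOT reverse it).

Step 1: advance 1 -> fork_pos = 0 + 1 = 1.
Step 2: advance 2 -> fork_pos = 1 + 2 = 3.
Step 3: advance 2 -> fork_pos = 3 + 2 = 5.
Step 4: advance 3 -> fork_pos = 5 + 3 = 8.
Step 5: advance 9 -> fork_pos = 8 + 9 = 17.
Unwound prefix: template[0:17] = GTCTCATTCCGCGCAAC
Complement it base by base (A<->T, C<->G), keeping left-to-right order:
  [0:5] GTCTC -> CAGAG
  [5:10] ATTCC -> TAAGG
  [10:15] GCGCA -> CGCGT
  [15:17] AC -> TG
Concatenate: CAGAGTAAGGCGCGTTG (length 17; written aligned with the template, i.e. 3'->5').

Answer: CAGAGTAAGGCGCGTTG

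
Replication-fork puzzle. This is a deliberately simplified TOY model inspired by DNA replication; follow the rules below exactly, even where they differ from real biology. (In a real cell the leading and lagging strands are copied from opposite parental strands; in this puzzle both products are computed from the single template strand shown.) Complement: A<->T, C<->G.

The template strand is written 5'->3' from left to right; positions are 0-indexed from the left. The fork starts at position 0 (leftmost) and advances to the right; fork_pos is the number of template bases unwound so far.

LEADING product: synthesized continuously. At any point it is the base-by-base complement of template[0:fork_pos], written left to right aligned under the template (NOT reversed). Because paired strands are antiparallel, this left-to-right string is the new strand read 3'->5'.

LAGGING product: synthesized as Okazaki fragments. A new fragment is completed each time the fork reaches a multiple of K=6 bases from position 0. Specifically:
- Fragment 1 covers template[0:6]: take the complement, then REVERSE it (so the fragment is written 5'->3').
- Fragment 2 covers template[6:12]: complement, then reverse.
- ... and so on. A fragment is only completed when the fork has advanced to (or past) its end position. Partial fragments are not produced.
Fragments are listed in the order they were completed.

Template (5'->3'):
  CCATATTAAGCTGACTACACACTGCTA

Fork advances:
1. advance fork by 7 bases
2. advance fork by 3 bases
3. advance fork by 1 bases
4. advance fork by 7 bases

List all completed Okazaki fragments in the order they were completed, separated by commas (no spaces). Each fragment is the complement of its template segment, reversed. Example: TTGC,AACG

Answer: ATATGG,AGCTTA,GTAGTC

Derivation:
Step 1: advance 7 -> fork_pos = 0 + 7 = 7. Reached multiple(s) of 6: 6 -> fragment 1 completed (1 total).
Step 2: advance 3 -> fork_pos = 7 + 3 = 10. Next multiple of 6 is 12 (not reached); still 1 fragment(s).
Step 3: advance 1 -> fork_pos = 10 + 1 = 11. Next multiple of 6 is 12 (not reached); still 1 fragment(s).
Step 4: advance 7 -> fork_pos = 11 + 7 = 18. Reached multiple(s) of 6: 12, 18 -> fragments 2-3 completed (3 total).
Final fork_pos = 18, so 3 fragment(s) are complete. Build each: template segment -> complement -> reverse.
Fragment 1: template[0:6] = CCATAT -> complement GGTATA -> reversed ATATGG
Fragment 2: template[6:12] = TAAGCT -> complement ATTCGA -> reversed AGCTTA
Fragment 3: template[12:18] = GACTAC -> complement CTGATG -> reversed GTAGTC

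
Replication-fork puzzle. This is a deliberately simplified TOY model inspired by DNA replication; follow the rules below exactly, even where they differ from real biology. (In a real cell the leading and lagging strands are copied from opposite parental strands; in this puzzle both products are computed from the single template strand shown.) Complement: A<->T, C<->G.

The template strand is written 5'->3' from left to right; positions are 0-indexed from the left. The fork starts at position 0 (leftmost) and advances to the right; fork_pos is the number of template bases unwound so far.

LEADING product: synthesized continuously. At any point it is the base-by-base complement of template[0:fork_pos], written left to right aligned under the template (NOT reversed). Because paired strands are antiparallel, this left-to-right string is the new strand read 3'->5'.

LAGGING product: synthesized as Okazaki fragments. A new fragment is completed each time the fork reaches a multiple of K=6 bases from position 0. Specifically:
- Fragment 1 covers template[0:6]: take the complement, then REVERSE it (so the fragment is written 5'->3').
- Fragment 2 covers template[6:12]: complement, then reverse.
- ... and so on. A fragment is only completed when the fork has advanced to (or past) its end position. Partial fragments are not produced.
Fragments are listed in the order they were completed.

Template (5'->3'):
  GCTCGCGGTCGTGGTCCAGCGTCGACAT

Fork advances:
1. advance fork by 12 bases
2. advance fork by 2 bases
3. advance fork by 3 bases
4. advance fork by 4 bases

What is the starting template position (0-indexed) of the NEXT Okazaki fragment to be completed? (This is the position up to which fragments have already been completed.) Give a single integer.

Answer: 18

Derivation:
Step 1: advance 12 -> fork_pos = 0 + 12 = 12. Reached multiple(s) of 6: 6, 12 -> fragments 1-2 completed (2 total).
Step 2: advance 2 -> fork_pos = 12 + 2 = 14. Next multiple of 6 is 18 (not reached); still 2 fragment(s).
Step 3: advance 3 -> fork_pos = 14 + 3 = 17. Next multiple of 6 is 18 (not reached); still 2 fragment(s).
Step 4: advance 4 -> fork_pos = 17 + 4 = 21. Reached multiple(s) of 6: 18 -> fragment 3 completed (3 total).
3 fragment(s) completed, covering template[0:18] (3 x 6 = 18). The next fragment, fragment 4, covers template[18:24], so it starts at position 18.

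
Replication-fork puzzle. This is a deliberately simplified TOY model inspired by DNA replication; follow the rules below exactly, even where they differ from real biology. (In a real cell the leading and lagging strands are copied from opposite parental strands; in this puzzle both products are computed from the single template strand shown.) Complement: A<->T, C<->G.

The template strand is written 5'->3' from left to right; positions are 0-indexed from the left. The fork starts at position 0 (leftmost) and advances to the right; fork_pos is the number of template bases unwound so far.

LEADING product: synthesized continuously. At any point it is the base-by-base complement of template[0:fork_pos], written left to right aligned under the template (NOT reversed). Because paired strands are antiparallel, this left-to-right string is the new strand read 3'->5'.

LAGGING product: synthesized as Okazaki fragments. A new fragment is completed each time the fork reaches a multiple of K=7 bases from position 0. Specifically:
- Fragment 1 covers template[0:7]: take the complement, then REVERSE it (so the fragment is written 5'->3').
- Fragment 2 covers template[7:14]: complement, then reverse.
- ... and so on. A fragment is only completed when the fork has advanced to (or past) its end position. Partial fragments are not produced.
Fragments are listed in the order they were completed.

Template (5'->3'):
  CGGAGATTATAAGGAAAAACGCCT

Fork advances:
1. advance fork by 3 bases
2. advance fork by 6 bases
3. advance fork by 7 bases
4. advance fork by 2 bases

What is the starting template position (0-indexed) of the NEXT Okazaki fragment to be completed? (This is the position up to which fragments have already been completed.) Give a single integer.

Answer: 14

Derivation:
Step 1: advance 3 -> fork_pos = 0 + 3 = 3. Next multiple of 7 is 7 (not reached); still 0 fragment(s).
Step 2: advance 6 -> fork_pos = 3 + 6 = 9. Reached multiple(s) of 7: 7 -> fragment 1 completed (1 total).
Step 3: advance 7 -> fork_pos = 9 + 7 = 16. Reached multiple(s) of 7: 14 -> fragment 2 completed (2 total).
Step 4: advance 2 -> fork_pos = 16 + 2 = 18. Next multiple of 7 is 21 (not reached); still 2 fragment(s).
2 fragment(s) completed, covering template[0:14] (2 x 7 = 14). The next fragment, fragment 3, covers template[14:21], so it starts at position 14.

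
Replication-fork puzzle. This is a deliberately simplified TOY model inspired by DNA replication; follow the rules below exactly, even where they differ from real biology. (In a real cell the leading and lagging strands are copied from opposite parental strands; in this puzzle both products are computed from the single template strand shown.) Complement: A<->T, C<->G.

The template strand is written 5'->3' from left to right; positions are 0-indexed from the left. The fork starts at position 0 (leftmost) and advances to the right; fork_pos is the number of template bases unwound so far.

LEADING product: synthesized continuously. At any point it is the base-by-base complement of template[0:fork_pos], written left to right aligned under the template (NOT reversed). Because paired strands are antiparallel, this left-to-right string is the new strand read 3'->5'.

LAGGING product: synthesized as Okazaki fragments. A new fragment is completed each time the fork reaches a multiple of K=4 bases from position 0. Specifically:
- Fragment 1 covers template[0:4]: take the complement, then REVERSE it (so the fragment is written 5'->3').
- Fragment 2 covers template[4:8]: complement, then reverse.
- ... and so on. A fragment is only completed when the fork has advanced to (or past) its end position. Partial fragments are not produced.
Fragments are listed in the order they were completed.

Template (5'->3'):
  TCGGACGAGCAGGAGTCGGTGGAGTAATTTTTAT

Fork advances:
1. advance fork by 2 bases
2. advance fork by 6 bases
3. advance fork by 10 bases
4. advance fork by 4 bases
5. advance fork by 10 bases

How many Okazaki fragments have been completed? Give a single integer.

Step 1: advance 2 -> fork_pos = 0 + 2 = 2. Next multiple of 4 is 4 (not reached); still 0 fragment(s).
Step 2: advance 6 -> fork_pos = 2 + 6 = 8. Reached multiple(s) of 4: 4, 8 -> fragments 1-2 completed (2 total).
Step 3: advance 10 -> fork_pos = 8 + 10 = 18. Reached multiple(s) of 4: 12, 16 -> fragments 3-4 completed (4 total).
Step 4: advance 4 -> fork_pos = 18 + 4 = 22. Reached multiple(s) of 4: 20 -> fragment 5 completed (5 total).
Step 5: advance 10 -> fork_pos = 22 + 10 = 32. Reached multiple(s) of 4: 24, 28, 32 -> fragments 6-8 completed (8 total).
Check: final fork_pos = 32; the multiples of 4 that are <= 32 are 4..32 -> 32 // 4 = 8 completed fragment(s).

Answer: 8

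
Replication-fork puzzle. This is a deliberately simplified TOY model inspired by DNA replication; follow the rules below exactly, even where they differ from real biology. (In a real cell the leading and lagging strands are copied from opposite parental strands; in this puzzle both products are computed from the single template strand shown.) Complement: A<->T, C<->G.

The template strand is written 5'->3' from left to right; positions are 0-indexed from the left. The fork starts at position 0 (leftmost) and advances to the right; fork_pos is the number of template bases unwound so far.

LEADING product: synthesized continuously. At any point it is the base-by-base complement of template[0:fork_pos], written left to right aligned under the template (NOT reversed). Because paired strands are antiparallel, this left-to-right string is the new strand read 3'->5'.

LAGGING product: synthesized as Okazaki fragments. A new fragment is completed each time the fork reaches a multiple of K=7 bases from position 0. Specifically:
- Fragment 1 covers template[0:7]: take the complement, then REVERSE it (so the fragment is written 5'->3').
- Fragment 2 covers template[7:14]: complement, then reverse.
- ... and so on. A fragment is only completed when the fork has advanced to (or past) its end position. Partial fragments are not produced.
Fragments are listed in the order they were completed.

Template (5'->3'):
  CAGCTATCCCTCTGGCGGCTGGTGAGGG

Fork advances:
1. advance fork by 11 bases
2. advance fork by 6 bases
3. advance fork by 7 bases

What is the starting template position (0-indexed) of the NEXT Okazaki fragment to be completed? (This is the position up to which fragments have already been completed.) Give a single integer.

Answer: 21

Derivation:
Step 1: advance 11 -> fork_pos = 0 + 11 = 11. Reached multiple(s) of 7: 7 -> fragment 1 completed (1 total).
Step 2: advance 6 -> fork_pos = 11 + 6 = 17. Reached multiple(s) of 7: 14 -> fragment 2 completed (2 total).
Step 3: advance 7 -> fork_pos = 17 + 7 = 24. Reached multiple(s) of 7: 21 -> fragment 3 completed (3 total).
3 fragment(s) completed, covering template[0:21] (3 x 7 = 21). The next fragment, fragment 4, covers template[21:28], so it starts at position 21.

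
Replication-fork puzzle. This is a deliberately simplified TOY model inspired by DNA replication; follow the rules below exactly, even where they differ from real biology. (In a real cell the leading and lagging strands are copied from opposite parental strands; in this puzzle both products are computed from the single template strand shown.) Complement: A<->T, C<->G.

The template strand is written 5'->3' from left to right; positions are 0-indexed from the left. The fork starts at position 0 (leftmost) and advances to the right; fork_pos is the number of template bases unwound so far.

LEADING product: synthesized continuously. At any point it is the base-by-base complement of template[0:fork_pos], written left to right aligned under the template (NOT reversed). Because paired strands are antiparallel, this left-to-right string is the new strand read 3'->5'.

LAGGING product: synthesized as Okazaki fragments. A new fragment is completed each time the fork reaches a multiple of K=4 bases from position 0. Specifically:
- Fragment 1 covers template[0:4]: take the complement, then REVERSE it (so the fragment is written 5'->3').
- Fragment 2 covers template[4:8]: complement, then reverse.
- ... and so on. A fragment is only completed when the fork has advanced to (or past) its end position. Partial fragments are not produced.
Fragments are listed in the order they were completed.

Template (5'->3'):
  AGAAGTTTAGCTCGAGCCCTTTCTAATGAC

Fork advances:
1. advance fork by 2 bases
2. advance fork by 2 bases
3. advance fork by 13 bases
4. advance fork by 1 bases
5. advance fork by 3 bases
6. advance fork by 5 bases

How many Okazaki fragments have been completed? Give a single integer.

Answer: 6

Derivation:
Step 1: advance 2 -> fork_pos = 0 + 2 = 2. Next multiple of 4 is 4 (not reached); still 0 fragment(s).
Step 2: advance 2 -> fork_pos = 2 + 2 = 4. Reached multiple(s) of 4: 4 -> fragment 1 completed (1 total).
Step 3: advance 13 -> fork_pos = 4 + 13 = 17. Reached multiple(s) of 4: 8, 12, 16 -> fragments 2-4 completed (4 total).
Step 4: advance 1 -> fork_pos = 17 + 1 = 18. Next multiple of 4 is 20 (not reached); still 4 fragment(s).
Step 5: advance 3 -> fork_pos = 18 + 3 = 21. Reached multiple(s) of 4: 20 -> fragment 5 completed (5 total).
Step 6: advance 5 -> fork_pos = 21 + 5 = 26. Reached multiple(s) of 4: 24 -> fragment 6 completed (6 total).
Check: final fork_pos = 26; the multiples of 4 that are <= 26 are 4..24 -> 26 // 4 = 6 completed fragment(s).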